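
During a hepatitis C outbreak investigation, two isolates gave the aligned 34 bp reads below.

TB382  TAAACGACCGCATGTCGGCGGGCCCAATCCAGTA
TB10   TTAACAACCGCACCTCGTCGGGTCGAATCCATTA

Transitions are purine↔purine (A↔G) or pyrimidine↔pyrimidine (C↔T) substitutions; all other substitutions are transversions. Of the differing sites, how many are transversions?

The sequences differ at positions 2 (A/T, transversion), 6 (G/A, transition), 13 (T/C, transition), 14 (G/C, transversion), 18 (G/T, transversion), 23 (C/T, transition), 25 (C/G, transversion), 32 (G/T, transversion).
Of the 8 differences, 3 transitions and 5 transversions, so the answer is 5.

5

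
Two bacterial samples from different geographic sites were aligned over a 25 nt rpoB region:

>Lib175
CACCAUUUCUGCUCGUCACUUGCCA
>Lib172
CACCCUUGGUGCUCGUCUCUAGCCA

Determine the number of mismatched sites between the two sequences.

The sequences differ at positions 5 (A/C), 8 (U/G), 9 (C/G), 18 (A/U), 21 (U/A).
That gives 5 mismatches out of 25 aligned sites, so the Hamming distance is 5.

5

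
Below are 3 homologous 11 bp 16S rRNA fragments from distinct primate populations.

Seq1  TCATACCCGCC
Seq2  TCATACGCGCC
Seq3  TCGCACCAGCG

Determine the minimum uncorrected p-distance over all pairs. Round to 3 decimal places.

Pairwise Hamming distances:
  Seq1 vs Seq2: 1
  Seq1 vs Seq3: 4
  Seq2 vs Seq3: 5
The smallest is 1 mismatch, between Seq1 and Seq2; p = 1/11 = 0.091.

0.091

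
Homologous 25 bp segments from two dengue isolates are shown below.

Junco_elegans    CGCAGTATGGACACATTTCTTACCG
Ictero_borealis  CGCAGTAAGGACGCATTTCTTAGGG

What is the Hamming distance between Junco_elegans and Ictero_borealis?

4

Differing sites — 8:T/A; 13:A/G; 23:C/G; 24:C/G.
That gives 4 mismatches out of 25 aligned sites, so the Hamming distance is 4.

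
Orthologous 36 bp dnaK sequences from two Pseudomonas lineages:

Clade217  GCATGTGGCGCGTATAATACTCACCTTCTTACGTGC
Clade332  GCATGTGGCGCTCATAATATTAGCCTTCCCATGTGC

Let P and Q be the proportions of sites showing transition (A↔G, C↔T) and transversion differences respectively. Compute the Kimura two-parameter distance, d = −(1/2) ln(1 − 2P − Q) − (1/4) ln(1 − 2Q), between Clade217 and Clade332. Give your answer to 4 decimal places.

0.2757

Differing sites — 12:G/T (Tv); 13:T/C (Ti); 20:C/T (Ti); 22:C/A (Tv); 23:A/G (Ti); 29:T/C (Ti); 30:T/C (Ti); 32:C/T (Ti).
Of the 8 differences, 6 transitions and 2 transversions over 36 sites: P = 6/36 = 0.166667, Q = 2/36 = 0.055556.
d = −0.5·ln(0.611110) − 0.25·ln(0.888888) = −0.5·(-0.492478) − 0.25·(-0.117784) = 0.2757.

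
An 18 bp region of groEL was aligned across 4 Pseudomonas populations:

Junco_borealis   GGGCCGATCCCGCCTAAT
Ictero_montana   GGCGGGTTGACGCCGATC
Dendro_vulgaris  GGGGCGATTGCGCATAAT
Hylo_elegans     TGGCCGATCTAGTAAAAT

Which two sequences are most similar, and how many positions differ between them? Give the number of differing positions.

4

Pairwise Hamming distances:
  Junco_borealis vs Ictero_montana: 9
  Junco_borealis vs Dendro_vulgaris: 4
  Junco_borealis vs Hylo_elegans: 6
  Ictero_montana vs Dendro_vulgaris: 9
  Ictero_montana vs Hylo_elegans: 13
  Dendro_vulgaris vs Hylo_elegans: 7
The smallest is 4, between Junco_borealis and Dendro_vulgaris.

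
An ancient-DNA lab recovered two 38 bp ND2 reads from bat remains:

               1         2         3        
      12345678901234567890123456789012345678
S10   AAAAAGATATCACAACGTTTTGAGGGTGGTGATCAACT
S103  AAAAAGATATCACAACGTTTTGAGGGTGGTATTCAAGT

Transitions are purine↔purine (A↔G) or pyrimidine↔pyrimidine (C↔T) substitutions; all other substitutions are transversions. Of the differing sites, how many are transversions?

Mismatches occur at site 31 (G↔A, transition), site 32 (A↔T, transversion), site 37 (C↔G, transversion).
Of the 3 differences, 1 transition and 2 transversions, so the answer is 2.

2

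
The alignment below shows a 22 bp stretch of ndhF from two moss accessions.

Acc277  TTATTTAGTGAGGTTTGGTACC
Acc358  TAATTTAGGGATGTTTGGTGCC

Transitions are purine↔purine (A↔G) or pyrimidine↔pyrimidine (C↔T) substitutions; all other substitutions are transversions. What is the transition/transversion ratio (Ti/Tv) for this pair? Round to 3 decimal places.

0.333

Mismatches occur at site 2 (T/A, transversion), site 9 (T/G, transversion), site 12 (G/T, transversion), site 20 (A/G, transition).
Of the 4 differences, 1 transition and 3 transversions, so Ti/Tv = 1/3 = 0.333.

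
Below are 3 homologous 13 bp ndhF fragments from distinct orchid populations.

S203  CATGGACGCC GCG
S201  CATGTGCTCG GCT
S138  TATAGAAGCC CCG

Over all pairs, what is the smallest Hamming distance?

4

Pairwise Hamming distances:
  S203 vs S201: 5
  S203 vs S138: 4
  S201 vs S138: 9
The smallest is 4, between S203 and S138.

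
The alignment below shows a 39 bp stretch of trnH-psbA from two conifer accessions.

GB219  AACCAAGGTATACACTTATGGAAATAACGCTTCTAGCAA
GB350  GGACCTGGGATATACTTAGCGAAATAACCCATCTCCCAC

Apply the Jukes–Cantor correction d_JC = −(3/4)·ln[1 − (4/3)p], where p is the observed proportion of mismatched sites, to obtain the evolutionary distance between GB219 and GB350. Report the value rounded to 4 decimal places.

0.4885

Mismatches occur at site 1 (A→G), site 2 (A→G), site 3 (C→A), site 5 (A→C), site 6 (A→T), site 9 (T→G), site 13 (C→T), site 19 (T→G), site 20 (G→C), site 29 (G→C), site 31 (T→A), site 35 (A→C), site 36 (G→C), site 39 (A→C).
p = 14/39 = 0.358974.
d = −0.75 · ln(1 − (4/3)·0.358974) = −0.75 · ln(0.521368) = −0.75 · (-0.651299) = 0.4885.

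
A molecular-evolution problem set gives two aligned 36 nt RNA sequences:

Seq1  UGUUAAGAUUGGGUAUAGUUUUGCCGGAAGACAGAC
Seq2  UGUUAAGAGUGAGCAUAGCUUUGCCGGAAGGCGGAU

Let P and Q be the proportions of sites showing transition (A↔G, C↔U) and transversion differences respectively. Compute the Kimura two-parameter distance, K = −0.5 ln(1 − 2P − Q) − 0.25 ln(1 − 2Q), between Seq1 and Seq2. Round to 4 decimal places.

The sequences differ at positions 9 (U/G, transversion), 12 (G/A, transition), 14 (U/C, transition), 19 (U/C, transition), 31 (A/G, transition), 33 (A/G, transition), 36 (C/U, transition).
Of the 7 differences, 6 transitions and 1 transversion over 36 sites: P = 6/36 = 0.166667, Q = 1/36 = 0.027778.
d = −0.5·ln(0.638888) − 0.25·ln(0.944444) = −0.5·(-0.448026) − 0.25·(-0.057159) = 0.2383.

0.2383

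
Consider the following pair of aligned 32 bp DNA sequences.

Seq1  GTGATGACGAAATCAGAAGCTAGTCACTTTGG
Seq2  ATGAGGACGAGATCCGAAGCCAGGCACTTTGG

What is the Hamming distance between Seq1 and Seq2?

6

Mismatches occur at site 1 (G→A), site 5 (T→G), site 11 (A→G), site 15 (A→C), site 21 (T→C), site 24 (T→G).
That gives 6 mismatches out of 32 aligned sites, so the Hamming distance is 6.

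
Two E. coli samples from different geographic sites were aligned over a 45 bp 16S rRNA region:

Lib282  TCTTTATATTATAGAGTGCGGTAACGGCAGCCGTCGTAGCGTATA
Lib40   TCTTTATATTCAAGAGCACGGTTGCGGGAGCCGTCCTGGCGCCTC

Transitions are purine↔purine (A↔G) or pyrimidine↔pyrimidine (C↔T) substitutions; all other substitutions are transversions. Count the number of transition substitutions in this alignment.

Mismatches occur at site 11 (A/C, transversion), site 12 (T/A, transversion), site 17 (T/C, transition), site 18 (G/A, transition), site 23 (A/T, transversion), site 24 (A/G, transition), site 28 (C/G, transversion), site 36 (G/C, transversion), site 38 (A/G, transition), site 42 (T/C, transition), site 43 (A/C, transversion), site 45 (A/C, transversion).
Of the 12 differences, 5 transitions and 7 transversions, so the answer is 5.

5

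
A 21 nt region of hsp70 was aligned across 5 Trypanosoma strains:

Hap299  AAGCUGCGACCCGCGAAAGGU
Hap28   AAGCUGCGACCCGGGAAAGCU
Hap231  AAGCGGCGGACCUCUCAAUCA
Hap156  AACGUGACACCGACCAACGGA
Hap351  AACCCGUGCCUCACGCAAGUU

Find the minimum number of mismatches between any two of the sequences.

Pairwise Hamming distances:
  Hap299 vs Hap28: 2
  Hap299 vs Hap231: 9
  Hap299 vs Hap156: 9
  Hap299 vs Hap351: 8
  Hap28 vs Hap231: 9
  Hap28 vs Hap156: 11
  Hap28 vs Hap351: 9
  Hap231 vs Hap156: 14
  Hap231 vs Hap351: 11
  Hap156 vs Hap351: 12
The smallest is 2, between Hap299 and Hap28.

2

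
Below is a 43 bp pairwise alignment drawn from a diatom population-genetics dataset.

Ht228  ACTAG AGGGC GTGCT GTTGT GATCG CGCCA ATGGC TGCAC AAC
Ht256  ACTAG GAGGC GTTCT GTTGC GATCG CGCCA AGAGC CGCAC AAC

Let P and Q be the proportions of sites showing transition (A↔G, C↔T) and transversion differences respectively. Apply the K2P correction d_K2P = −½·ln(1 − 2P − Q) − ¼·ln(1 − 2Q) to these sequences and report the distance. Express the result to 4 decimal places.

0.1880

The sequences differ at positions 6 (A/G, transition), 7 (G/A, transition), 13 (G/T, transversion), 20 (T/C, transition), 32 (T/G, transversion), 33 (G/A, transition), 36 (T/C, transition).
Of the 7 differences, 5 transitions and 2 transversions over 43 sites: P = 5/43 = 0.116279, Q = 2/43 = 0.046512.
d = −0.5·ln(0.720930) − 0.25·ln(0.906976) = −0.5·(-0.327213) − 0.25·(-0.097639) = 0.1880.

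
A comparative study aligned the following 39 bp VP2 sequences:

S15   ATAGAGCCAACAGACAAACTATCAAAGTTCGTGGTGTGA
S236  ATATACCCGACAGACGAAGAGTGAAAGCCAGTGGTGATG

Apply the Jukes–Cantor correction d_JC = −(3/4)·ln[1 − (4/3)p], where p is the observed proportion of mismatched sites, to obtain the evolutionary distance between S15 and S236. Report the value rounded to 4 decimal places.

The sequences differ at positions 4 (G/T), 6 (G/C), 9 (A/G), 16 (A/G), 19 (C/G), 20 (T/A), 21 (A/G), 23 (C/G), 28 (T/C), 29 (T/C), 30 (C/A), 37 (T/A), 38 (G/T), 39 (A/G).
p = 14/39 = 0.358974.
d = −0.75 · ln(1 − (4/3)·0.358974) = −0.75 · ln(0.521368) = −0.75 · (-0.651299) = 0.4885.

0.4885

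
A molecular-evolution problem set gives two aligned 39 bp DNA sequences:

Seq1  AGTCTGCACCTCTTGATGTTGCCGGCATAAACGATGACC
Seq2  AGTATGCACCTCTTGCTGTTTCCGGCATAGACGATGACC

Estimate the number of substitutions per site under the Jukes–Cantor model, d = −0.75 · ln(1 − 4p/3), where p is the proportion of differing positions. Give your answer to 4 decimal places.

Mismatches occur at site 4 (C↔A), site 16 (A↔C), site 21 (G↔T), site 30 (A↔G).
p = 4/39 = 0.102564.
d = −0.75 · ln(1 − (4/3)·0.102564) = −0.75 · ln(0.863248) = −0.75 · (-0.147053) = 0.1103.

0.1103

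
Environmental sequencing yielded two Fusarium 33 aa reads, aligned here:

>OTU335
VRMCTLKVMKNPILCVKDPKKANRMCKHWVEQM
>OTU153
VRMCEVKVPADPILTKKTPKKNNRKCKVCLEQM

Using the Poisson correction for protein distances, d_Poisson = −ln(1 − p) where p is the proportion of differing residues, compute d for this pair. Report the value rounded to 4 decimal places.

0.5008

The sequences differ at positions 5 (T/E), 6 (L/V), 9 (M/P), 10 (K/A), 11 (N/D), 15 (C/T), 16 (V/K), 18 (D/T), 22 (A/N), 25 (M/K), 28 (H/V), 29 (W/C), 30 (V/L).
p = 13/33 = 0.393939.
d = −ln(1 − 0.393939) = −ln(0.606061) = 0.5008.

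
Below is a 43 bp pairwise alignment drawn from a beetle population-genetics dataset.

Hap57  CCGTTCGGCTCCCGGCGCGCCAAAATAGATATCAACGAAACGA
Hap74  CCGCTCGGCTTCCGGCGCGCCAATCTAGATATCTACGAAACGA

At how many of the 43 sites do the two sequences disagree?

5

Differing sites — 4:T/C; 11:C/T; 24:A/T; 25:A/C; 34:A/T.
That gives 5 mismatches out of 43 aligned sites, so the Hamming distance is 5.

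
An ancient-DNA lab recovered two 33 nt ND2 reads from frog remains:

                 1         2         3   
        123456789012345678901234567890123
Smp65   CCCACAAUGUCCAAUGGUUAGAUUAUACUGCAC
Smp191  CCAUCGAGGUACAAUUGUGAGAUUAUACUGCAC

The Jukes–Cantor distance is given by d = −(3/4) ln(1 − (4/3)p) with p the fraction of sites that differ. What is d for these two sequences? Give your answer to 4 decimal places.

0.2493

Differing sites — 3:C/A; 4:A/U; 6:A/G; 8:U/G; 11:C/A; 16:G/U; 19:U/G.
p = 7/33 = 0.212121.
d = −0.75 · ln(1 − (4/3)·0.212121) = −0.75 · ln(0.717172) = −0.75 · (-0.332440) = 0.2493.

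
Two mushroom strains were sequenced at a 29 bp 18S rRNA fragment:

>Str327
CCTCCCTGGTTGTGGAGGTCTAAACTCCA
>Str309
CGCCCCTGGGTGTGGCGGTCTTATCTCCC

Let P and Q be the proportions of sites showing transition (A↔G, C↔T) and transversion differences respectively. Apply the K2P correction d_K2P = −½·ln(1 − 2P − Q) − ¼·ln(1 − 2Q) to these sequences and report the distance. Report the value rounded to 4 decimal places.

0.2949

Differing sites — 2:C/G (Tv); 3:T/C (Ti); 10:T/G (Tv); 16:A/C (Tv); 22:A/T (Tv); 24:A/T (Tv); 29:A/C (Tv).
Of the 7 differences, 1 transition and 6 transversions over 29 sites: P = 1/29 = 0.034483, Q = 6/29 = 0.206897.
d = −0.5·ln(0.724137) − 0.25·ln(0.586206) = −0.5·(-0.322775) − 0.25·(-0.534084) = 0.2949.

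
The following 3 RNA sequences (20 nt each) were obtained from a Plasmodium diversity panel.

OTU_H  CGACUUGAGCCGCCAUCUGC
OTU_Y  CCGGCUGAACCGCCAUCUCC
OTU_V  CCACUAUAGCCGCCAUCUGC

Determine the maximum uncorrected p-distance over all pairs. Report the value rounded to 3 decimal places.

Pairwise Hamming distances:
  OTU_H vs OTU_Y: 6
  OTU_H vs OTU_V: 3
  OTU_Y vs OTU_V: 7
The largest is 7 mismatches, between OTU_Y and OTU_V; p = 7/20 = 0.350.

0.350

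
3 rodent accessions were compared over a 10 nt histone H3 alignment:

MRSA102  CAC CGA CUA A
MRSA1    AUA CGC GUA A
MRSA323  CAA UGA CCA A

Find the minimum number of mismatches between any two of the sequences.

3

Pairwise Hamming distances:
  MRSA102 vs MRSA1: 5
  MRSA102 vs MRSA323: 3
  MRSA1 vs MRSA323: 6
The smallest is 3, between MRSA102 and MRSA323.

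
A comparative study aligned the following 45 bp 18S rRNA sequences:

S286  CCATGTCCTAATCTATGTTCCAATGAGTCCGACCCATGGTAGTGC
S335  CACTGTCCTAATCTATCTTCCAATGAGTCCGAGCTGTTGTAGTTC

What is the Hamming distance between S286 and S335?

8

Mismatches occur at site 2 (C→A), site 3 (A→C), site 17 (G→C), site 33 (C→G), site 35 (C→T), site 36 (A→G), site 38 (G→T), site 44 (G→T).
That gives 8 mismatches out of 45 aligned sites, so the Hamming distance is 8.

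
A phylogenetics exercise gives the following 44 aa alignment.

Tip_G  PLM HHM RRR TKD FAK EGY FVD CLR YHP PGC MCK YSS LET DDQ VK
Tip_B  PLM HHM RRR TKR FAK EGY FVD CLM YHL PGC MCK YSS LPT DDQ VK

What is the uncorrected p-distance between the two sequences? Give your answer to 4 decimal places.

The sequences differ at positions 12 (D/R), 24 (R/M), 27 (P/L), 38 (E/P).
There are 4 differences over 44 sites, so p = 4/44 = 0.0909.

0.0909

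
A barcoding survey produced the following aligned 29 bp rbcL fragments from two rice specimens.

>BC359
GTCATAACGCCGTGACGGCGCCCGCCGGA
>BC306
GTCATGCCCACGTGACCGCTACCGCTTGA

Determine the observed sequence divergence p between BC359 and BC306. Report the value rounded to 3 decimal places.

0.310

The sequences differ at positions 6 (A/G), 7 (A/C), 9 (G/C), 10 (C/A), 17 (G/C), 20 (G/T), 21 (C/A), 26 (C/T), 27 (G/T).
There are 9 differences over 29 sites, so p = 9/29 = 0.310.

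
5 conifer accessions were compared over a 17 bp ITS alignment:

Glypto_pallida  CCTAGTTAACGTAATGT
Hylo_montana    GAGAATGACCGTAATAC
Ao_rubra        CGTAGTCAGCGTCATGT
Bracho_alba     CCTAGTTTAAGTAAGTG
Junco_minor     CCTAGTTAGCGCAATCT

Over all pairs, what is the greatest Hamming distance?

11

Pairwise Hamming distances:
  Glypto_pallida vs Hylo_montana: 8
  Glypto_pallida vs Ao_rubra: 4
  Glypto_pallida vs Bracho_alba: 5
  Glypto_pallida vs Junco_minor: 3
  Hylo_montana vs Ao_rubra: 9
  Hylo_montana vs Bracho_alba: 11
  Hylo_montana vs Junco_minor: 9
  Ao_rubra vs Bracho_alba: 9
  Ao_rubra vs Junco_minor: 5
  Bracho_alba vs Junco_minor: 7
The largest is 11, between Hylo_montana and Bracho_alba.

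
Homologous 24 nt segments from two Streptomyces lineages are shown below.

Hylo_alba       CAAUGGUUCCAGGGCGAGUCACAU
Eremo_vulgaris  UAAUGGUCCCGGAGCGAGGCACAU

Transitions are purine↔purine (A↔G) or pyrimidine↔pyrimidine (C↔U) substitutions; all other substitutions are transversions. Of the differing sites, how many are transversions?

1

Mismatches occur at site 1 (C/U, transition), site 8 (U/C, transition), site 11 (A/G, transition), site 13 (G/A, transition), site 19 (U/G, transversion).
Of the 5 differences, 4 transitions and 1 transversion, so the answer is 1.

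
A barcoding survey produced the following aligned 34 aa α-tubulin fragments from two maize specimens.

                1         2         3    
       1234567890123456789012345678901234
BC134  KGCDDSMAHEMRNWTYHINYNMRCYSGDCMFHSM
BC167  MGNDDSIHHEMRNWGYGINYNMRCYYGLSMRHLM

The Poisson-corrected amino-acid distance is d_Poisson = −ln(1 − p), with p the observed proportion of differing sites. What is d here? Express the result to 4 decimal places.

Mismatches occur at site 1 (K/M), site 3 (C/N), site 7 (M/I), site 8 (A/H), site 15 (T/G), site 17 (H/G), site 26 (S/Y), site 28 (D/L), site 29 (C/S), site 31 (F/R), site 33 (S/L).
p = 11/34 = 0.323529.
d = −ln(1 − 0.323529) = −ln(0.676471) = 0.3909.

0.3909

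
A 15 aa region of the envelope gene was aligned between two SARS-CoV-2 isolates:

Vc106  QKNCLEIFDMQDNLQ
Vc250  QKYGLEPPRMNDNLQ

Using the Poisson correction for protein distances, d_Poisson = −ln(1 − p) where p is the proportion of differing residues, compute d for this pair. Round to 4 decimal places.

0.5108

The sequences differ at positions 3 (N/Y), 4 (C/G), 7 (I/P), 8 (F/P), 9 (D/R), 11 (Q/N).
p = 6/15 = 0.400000.
d = −ln(1 − 0.400000) = −ln(0.600000) = 0.5108.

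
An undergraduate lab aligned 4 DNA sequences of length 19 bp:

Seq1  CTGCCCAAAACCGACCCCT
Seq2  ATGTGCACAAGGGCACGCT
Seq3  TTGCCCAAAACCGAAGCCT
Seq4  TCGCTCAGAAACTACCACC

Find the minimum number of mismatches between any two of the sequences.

Pairwise Hamming distances:
  Seq1 vs Seq2: 9
  Seq1 vs Seq3: 3
  Seq1 vs Seq4: 8
  Seq2 vs Seq3: 9
  Seq2 vs Seq4: 12
  Seq3 vs Seq4: 9
The smallest is 3, between Seq1 and Seq3.

3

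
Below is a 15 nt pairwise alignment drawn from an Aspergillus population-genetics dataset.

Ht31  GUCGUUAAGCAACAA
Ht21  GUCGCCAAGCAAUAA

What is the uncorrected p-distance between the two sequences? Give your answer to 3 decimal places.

Mismatches occur at site 5 (U/C), site 6 (U/C), site 13 (C/U).
There are 3 differences over 15 sites, so p = 3/15 = 0.200.

0.200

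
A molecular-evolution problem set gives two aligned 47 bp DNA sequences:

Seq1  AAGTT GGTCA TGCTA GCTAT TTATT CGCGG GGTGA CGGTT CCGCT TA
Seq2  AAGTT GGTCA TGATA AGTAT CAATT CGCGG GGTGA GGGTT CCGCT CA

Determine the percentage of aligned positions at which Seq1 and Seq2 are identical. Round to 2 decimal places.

The sequences differ at positions 13 (C/A), 16 (G/A), 17 (C/G), 21 (T/C), 22 (T/A), 36 (C/G), 46 (T/C).
40 of the 47 sites match, so the percent identity is 40/47 × 100 = 85.11%.

85.11%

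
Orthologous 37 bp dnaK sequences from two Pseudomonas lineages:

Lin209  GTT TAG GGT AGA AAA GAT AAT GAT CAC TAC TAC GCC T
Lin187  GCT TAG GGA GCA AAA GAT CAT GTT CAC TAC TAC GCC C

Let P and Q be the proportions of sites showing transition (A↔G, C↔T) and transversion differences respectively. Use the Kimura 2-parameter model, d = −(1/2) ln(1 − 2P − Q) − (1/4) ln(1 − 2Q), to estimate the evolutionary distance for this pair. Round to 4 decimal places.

The sequences differ at positions 2 (T/C, transition), 9 (T/A, transversion), 10 (A/G, transition), 11 (G/C, transversion), 19 (A/C, transversion), 23 (A/T, transversion), 37 (T/C, transition).
Of the 7 differences, 3 transitions and 4 transversions over 37 sites: P = 3/37 = 0.081081, Q = 4/37 = 0.108108.
d = −0.5·ln(0.729730) − 0.25·ln(0.783784) = −0.5·(-0.315081) − 0.25·(-0.243622) = 0.2184.

0.2184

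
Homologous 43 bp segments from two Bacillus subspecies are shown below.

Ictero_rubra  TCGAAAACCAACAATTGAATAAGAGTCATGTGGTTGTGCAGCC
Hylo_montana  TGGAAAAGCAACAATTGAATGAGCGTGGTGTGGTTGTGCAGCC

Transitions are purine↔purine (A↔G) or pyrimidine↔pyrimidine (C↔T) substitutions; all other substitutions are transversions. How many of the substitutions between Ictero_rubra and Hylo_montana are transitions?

2

Differing sites — 2:C/G (Tv); 8:C/G (Tv); 21:A/G (Ti); 24:A/C (Tv); 27:C/G (Tv); 28:A/G (Ti).
Of the 6 differences, 2 transitions and 4 transversions, so the answer is 2.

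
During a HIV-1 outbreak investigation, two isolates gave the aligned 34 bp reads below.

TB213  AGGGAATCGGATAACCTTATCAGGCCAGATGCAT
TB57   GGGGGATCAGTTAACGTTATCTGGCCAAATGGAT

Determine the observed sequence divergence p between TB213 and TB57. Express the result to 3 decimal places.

0.235

Differing sites — 1:A/G; 5:A/G; 9:G/A; 11:A/T; 16:C/G; 22:A/T; 28:G/A; 32:C/G.
There are 8 differences over 34 sites, so p = 8/34 = 0.235.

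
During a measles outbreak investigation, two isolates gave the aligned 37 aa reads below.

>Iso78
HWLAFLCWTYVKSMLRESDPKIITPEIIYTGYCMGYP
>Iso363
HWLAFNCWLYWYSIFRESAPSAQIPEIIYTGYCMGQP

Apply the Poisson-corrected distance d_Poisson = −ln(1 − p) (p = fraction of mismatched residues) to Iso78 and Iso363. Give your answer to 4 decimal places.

0.3920

The sequences differ at positions 6 (L/N), 9 (T/L), 11 (V/W), 12 (K/Y), 14 (M/I), 15 (L/F), 19 (D/A), 21 (K/S), 22 (I/A), 23 (I/Q), 24 (T/I), 36 (Y/Q).
p = 12/37 = 0.324324.
d = −ln(1 − 0.324324) = −ln(0.675676) = 0.3920.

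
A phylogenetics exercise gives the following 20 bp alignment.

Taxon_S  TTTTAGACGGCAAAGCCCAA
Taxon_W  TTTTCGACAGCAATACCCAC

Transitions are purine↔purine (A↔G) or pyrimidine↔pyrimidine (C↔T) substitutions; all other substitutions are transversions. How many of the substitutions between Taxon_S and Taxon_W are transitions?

2

The sequences differ at positions 5 (A/C, transversion), 9 (G/A, transition), 14 (A/T, transversion), 15 (G/A, transition), 20 (A/C, transversion).
Of the 5 differences, 2 transitions and 3 transversions, so the answer is 2.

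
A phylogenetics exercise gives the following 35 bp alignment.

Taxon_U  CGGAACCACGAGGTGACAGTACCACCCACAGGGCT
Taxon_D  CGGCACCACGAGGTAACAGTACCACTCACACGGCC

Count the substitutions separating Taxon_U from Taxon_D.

5

Differing sites — 4:A/C; 15:G/A; 26:C/T; 31:G/C; 35:T/C.
That gives 5 mismatches out of 35 aligned sites, so the Hamming distance is 5.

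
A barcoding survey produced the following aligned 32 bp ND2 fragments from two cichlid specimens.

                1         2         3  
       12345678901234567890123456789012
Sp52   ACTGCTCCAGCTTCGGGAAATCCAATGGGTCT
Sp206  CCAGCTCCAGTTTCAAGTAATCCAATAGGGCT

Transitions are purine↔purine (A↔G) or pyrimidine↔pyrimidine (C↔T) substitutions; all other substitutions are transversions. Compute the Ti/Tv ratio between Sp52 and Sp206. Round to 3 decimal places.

The sequences differ at positions 1 (A/C, transversion), 3 (T/A, transversion), 11 (C/T, transition), 15 (G/A, transition), 16 (G/A, transition), 18 (A/T, transversion), 27 (G/A, transition), 30 (T/G, transversion).
Of the 8 differences, 4 transitions and 4 transversions, so Ti/Tv = 4/4 = 1.000.

1.000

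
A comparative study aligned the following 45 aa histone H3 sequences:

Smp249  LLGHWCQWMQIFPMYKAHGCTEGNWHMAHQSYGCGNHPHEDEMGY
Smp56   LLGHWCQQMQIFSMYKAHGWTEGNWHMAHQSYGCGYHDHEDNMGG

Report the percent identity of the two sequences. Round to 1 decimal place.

The sequences differ at positions 8 (W/Q), 13 (P/S), 20 (C/W), 36 (N/Y), 38 (P/D), 42 (E/N), 45 (Y/G).
38 of the 45 sites match, so the percent identity is 38/45 × 100 = 84.4%.

84.4%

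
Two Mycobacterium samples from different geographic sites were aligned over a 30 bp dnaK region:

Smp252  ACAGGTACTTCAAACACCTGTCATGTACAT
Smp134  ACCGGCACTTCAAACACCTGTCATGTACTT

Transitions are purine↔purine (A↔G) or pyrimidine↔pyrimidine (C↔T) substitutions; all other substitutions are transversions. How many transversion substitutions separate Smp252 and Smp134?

The sequences differ at positions 3 (A/C, transversion), 6 (T/C, transition), 29 (A/T, transversion).
Of the 3 differences, 1 transition and 2 transversions, so the answer is 2.

2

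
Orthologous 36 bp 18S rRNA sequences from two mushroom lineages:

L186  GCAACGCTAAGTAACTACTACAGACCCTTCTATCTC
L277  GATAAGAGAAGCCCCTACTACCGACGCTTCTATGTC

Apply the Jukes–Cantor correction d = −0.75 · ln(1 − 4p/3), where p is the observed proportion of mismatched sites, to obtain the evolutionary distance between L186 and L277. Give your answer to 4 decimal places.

0.3924

The sequences differ at positions 2 (C/A), 3 (A/T), 5 (C/A), 7 (C/A), 8 (T/G), 12 (T/C), 13 (A/C), 14 (A/C), 22 (A/C), 26 (C/G), 34 (C/G).
p = 11/36 = 0.305556.
d = −0.75 · ln(1 − (4/3)·0.305556) = −0.75 · ln(0.592592) = −0.75 · (-0.523249) = 0.3924.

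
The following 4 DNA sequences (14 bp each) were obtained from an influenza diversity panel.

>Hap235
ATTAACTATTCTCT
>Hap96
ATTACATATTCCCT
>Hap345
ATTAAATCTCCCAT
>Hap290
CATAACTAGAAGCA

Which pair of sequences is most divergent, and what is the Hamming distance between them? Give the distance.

10

Pairwise Hamming distances:
  Hap235 vs Hap96: 3
  Hap235 vs Hap345: 5
  Hap235 vs Hap290: 7
  Hap96 vs Hap345: 4
  Hap96 vs Hap290: 9
  Hap345 vs Hap290: 10
The largest is 10, between Hap345 and Hap290.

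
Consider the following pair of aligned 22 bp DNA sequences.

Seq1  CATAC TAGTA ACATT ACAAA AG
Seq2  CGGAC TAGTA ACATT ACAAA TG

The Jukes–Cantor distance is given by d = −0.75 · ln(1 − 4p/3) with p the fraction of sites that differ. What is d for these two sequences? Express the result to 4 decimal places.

0.1505

The sequences differ at positions 2 (A/G), 3 (T/G), 21 (A/T).
p = 3/22 = 0.136364.
d = −0.75 · ln(1 − (4/3)·0.136364) = −0.75 · ln(0.818181) = −0.75 · (-0.200672) = 0.1505.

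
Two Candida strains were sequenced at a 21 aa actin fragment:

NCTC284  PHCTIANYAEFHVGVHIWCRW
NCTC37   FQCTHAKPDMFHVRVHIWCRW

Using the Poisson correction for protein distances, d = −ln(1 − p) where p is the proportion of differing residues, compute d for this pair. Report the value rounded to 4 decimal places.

The sequences differ at positions 1 (P/F), 2 (H/Q), 5 (I/H), 7 (N/K), 8 (Y/P), 9 (A/D), 10 (E/M), 14 (G/R).
p = 8/21 = 0.380952.
d = −ln(1 − 0.380952) = −ln(0.619048) = 0.4796.

0.4796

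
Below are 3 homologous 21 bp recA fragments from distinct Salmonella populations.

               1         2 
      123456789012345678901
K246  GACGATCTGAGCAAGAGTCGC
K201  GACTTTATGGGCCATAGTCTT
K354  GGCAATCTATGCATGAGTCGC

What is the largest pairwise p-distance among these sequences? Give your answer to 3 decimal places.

Pairwise Hamming distances:
  K246 vs K201: 8
  K246 vs K354: 5
  K201 vs K354: 11
The largest is 11 mismatches, between K201 and K354; p = 11/21 = 0.524.

0.524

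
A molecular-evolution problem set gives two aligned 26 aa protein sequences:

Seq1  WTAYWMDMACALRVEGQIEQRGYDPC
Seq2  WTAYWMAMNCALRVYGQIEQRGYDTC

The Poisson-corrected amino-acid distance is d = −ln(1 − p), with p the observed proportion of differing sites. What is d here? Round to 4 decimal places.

The sequences differ at positions 7 (D/A), 9 (A/N), 15 (E/Y), 25 (P/T).
p = 4/26 = 0.153846.
d = −ln(1 − 0.153846) = −ln(0.846154) = 0.1671.

0.1671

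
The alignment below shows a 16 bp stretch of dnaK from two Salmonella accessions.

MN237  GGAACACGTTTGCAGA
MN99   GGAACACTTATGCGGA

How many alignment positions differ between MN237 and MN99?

Differing sites — 8:G/T; 10:T/A; 14:A/G.
That gives 3 mismatches out of 16 aligned sites, so the Hamming distance is 3.

3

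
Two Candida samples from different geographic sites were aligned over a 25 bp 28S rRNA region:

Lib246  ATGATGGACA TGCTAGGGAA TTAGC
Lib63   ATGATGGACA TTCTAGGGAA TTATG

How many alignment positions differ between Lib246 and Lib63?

3

Differing sites — 12:G/T; 24:G/T; 25:C/G.
That gives 3 mismatches out of 25 aligned sites, so the Hamming distance is 3.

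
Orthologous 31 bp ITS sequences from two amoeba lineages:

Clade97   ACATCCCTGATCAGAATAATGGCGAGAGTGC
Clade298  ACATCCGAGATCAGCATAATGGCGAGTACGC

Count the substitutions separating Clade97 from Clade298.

6

Differing sites — 7:C/G; 8:T/A; 15:A/C; 27:A/T; 28:G/A; 29:T/C.
That gives 6 mismatches out of 31 aligned sites, so the Hamming distance is 6.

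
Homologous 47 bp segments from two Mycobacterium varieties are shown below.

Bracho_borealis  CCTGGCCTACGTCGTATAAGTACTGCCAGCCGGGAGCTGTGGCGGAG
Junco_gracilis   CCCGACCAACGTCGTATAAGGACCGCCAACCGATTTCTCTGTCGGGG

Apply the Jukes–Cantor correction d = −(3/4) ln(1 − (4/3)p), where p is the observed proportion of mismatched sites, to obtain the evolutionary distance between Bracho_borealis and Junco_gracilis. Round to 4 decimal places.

The sequences differ at positions 3 (T/C), 5 (G/A), 8 (T/A), 21 (T/G), 24 (T/C), 29 (G/A), 33 (G/A), 34 (G/T), 35 (A/T), 36 (G/T), 39 (G/C), 42 (G/T), 46 (A/G).
p = 13/47 = 0.276596.
d = −0.75 · ln(1 − (4/3)·0.276596) = −0.75 · ln(0.631205) = −0.75 · (-0.460125) = 0.3451.

0.3451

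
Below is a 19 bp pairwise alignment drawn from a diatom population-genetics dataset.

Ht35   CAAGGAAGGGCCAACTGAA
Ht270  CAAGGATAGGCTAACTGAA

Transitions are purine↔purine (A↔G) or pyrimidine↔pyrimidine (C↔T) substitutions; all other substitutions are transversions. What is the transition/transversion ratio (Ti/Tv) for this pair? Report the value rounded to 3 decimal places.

2.000

Differing sites — 7:A/T (Tv); 8:G/A (Ti); 12:C/T (Ti).
Of the 3 differences, 2 transitions and 1 transversion, so Ti/Tv = 2/1 = 2.000.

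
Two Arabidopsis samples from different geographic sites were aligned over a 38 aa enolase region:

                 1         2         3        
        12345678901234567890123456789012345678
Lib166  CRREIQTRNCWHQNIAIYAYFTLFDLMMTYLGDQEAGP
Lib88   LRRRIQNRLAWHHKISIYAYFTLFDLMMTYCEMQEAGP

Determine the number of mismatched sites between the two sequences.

Mismatches occur at site 1 (C/L), site 4 (E/R), site 7 (T/N), site 9 (N/L), site 10 (C/A), site 13 (Q/H), site 14 (N/K), site 16 (A/S), site 31 (L/C), site 32 (G/E), site 33 (D/M).
That gives 11 mismatches out of 38 aligned sites, so the Hamming distance is 11.

11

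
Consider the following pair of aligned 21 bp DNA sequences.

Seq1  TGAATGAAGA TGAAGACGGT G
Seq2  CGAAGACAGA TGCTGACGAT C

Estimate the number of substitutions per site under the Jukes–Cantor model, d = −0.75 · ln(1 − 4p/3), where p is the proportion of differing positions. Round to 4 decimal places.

Mismatches occur at site 1 (T→C), site 5 (T→G), site 6 (G→A), site 7 (A→C), site 13 (A→C), site 14 (A→T), site 19 (G→A), site 21 (G→C).
p = 8/21 = 0.380952.
d = −0.75 · ln(1 − (4/3)·0.380952) = −0.75 · ln(0.492064) = −0.75 · (-0.709146) = 0.5319.

0.5319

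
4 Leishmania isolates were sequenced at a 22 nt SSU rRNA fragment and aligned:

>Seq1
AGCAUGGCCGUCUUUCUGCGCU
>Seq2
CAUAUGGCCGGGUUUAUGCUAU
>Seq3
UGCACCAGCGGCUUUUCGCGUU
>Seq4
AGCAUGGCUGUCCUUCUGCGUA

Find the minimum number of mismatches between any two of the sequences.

Pairwise Hamming distances:
  Seq1 vs Seq2: 8
  Seq1 vs Seq3: 9
  Seq1 vs Seq4: 4
  Seq2 vs Seq3: 12
  Seq2 vs Seq4: 11
  Seq3 vs Seq4: 11
The smallest is 4, between Seq1 and Seq4.

4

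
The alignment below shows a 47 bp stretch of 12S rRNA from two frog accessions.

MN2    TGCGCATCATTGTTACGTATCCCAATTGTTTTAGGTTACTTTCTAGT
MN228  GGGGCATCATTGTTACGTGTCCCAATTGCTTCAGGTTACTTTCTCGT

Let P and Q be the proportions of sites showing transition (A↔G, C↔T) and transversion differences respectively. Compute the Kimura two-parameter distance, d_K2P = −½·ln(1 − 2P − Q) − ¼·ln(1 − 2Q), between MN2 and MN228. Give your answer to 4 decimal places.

0.1404

The sequences differ at positions 1 (T/G, transversion), 3 (C/G, transversion), 19 (A/G, transition), 29 (T/C, transition), 32 (T/C, transition), 45 (A/C, transversion).
Of the 6 differences, 3 transitions and 3 transversions over 47 sites: P = 3/47 = 0.063830, Q = 3/47 = 0.063830.
d = −0.5·ln(0.808510) − 0.25·ln(0.872340) = −0.5·(-0.212562) − 0.25·(-0.136576) = 0.1404.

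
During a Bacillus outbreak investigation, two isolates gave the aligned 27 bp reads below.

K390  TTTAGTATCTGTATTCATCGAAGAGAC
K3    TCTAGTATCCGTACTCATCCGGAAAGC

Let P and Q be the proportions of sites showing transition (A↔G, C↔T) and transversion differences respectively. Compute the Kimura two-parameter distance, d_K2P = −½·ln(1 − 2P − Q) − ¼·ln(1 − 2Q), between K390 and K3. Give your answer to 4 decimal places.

0.5159

Differing sites — 2:T/C (Ti); 10:T/C (Ti); 14:T/C (Ti); 20:G/C (Tv); 21:A/G (Ti); 22:A/G (Ti); 23:G/A (Ti); 25:G/A (Ti); 26:A/G (Ti).
Of the 9 differences, 8 transitions and 1 transversion over 27 sites: P = 8/27 = 0.296296, Q = 1/27 = 0.037037.
d = −0.5·ln(0.370371) − 0.25·ln(0.925926) = −0.5·(-0.993250) − 0.25·(-0.076961) = 0.5159.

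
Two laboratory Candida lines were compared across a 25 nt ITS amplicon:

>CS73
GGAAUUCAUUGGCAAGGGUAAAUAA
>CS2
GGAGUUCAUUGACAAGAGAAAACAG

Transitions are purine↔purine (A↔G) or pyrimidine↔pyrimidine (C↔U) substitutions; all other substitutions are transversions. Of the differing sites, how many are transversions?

Differing sites — 4:A/G (Ti); 12:G/A (Ti); 17:G/A (Ti); 19:U/A (Tv); 23:U/C (Ti); 25:A/G (Ti).
Of the 6 differences, 5 transitions and 1 transversion, so the answer is 1.

1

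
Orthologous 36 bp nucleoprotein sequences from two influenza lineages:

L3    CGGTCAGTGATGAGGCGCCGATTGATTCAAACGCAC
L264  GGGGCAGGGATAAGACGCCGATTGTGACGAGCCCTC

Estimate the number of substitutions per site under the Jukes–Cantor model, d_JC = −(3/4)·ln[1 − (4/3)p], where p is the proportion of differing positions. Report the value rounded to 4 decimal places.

Differing sites — 1:C/G; 4:T/G; 8:T/G; 12:G/A; 15:G/A; 25:A/T; 26:T/G; 27:T/A; 29:A/G; 31:A/G; 33:G/C; 35:A/T.
p = 12/36 = 0.333333.
d = −0.75 · ln(1 − (4/3)·0.333333) = −0.75 · ln(0.555556) = −0.75 · (-0.587786) = 0.4408.

0.4408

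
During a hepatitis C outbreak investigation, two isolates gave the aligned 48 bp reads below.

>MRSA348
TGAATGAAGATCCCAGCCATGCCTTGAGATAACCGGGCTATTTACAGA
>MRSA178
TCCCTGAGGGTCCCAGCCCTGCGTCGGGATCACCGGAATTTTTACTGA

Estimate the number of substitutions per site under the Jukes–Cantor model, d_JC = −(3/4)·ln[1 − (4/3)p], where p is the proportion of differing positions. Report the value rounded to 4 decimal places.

Differing sites — 2:G/C; 3:A/C; 4:A/C; 8:A/G; 10:A/G; 19:A/C; 23:C/G; 25:T/C; 27:A/G; 31:A/C; 37:G/A; 38:C/A; 40:A/T; 46:A/T.
p = 14/48 = 0.291667.
d = −0.75 · ln(1 − (4/3)·0.291667) = −0.75 · ln(0.611111) = −0.75 · (-0.492477) = 0.3694.

0.3694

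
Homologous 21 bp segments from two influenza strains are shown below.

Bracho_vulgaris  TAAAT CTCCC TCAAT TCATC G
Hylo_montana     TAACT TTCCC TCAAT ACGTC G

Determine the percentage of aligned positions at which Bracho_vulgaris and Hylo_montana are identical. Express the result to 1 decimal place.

81.0%

Differing sites — 4:A/C; 6:C/T; 16:T/A; 18:A/G.
17 of the 21 sites match, so the percent identity is 17/21 × 100 = 81.0%.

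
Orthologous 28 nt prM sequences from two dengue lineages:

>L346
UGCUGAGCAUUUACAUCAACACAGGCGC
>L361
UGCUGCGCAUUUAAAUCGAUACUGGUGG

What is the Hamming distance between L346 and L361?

Mismatches occur at site 6 (A→C), site 14 (C→A), site 18 (A→G), site 20 (C→U), site 23 (A→U), site 26 (C→U), site 28 (C→G).
That gives 7 mismatches out of 28 aligned sites, so the Hamming distance is 7.

7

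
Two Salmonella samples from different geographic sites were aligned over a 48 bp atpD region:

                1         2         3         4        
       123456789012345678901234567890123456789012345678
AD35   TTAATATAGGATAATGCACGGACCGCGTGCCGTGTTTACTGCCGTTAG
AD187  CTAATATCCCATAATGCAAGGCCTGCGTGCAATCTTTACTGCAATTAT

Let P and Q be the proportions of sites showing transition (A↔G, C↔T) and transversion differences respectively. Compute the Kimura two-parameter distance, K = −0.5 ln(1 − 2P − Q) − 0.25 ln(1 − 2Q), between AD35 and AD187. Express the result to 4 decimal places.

0.3361

Differing sites — 1:T/C (Ti); 8:A/C (Tv); 9:G/C (Tv); 10:G/C (Tv); 19:C/A (Tv); 22:A/C (Tv); 24:C/T (Ti); 31:C/A (Tv); 32:G/A (Ti); 34:G/C (Tv); 43:C/A (Tv); 44:G/A (Ti); 48:G/T (Tv).
Of the 13 differences, 4 transitions and 9 transversions over 48 sites: P = 4/48 = 0.083333, Q = 9/48 = 0.187500.
d = −0.5·ln(0.645834) − 0.25·ln(0.625000) = −0.5·(-0.437213) − 0.25·(-0.470004) = 0.3361.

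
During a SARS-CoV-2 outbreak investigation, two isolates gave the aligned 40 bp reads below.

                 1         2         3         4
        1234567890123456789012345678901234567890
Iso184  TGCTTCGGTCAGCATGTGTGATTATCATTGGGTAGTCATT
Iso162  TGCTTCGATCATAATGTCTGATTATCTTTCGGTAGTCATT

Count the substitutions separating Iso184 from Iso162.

6

Mismatches occur at site 8 (G→A), site 12 (G→T), site 13 (C→A), site 18 (G→C), site 27 (A→T), site 30 (G→C).
That gives 6 mismatches out of 40 aligned sites, so the Hamming distance is 6.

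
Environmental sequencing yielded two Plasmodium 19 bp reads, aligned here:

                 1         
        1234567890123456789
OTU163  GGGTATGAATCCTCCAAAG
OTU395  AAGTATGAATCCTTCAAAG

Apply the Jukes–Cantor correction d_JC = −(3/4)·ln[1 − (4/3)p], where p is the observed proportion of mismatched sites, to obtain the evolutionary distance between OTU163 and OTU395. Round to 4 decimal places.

0.1773

Mismatches occur at site 1 (G/A), site 2 (G/A), site 14 (C/T).
p = 3/19 = 0.157895.
d = −0.75 · ln(1 − (4/3)·0.157895) = −0.75 · ln(0.789473) = −0.75 · (-0.236390) = 0.1773.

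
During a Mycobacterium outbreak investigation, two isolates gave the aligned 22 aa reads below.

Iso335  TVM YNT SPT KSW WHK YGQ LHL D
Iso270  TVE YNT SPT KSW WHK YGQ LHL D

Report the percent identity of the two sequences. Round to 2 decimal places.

95.45%

The sequences differ at position 3 (M/E).
21 of the 22 sites match, so the percent identity is 21/22 × 100 = 95.45%.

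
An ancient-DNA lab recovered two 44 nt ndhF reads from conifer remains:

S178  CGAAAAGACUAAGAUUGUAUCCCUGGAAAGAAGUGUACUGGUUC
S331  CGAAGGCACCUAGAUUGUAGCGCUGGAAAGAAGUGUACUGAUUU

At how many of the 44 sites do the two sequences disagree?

Differing sites — 5:A/G; 6:A/G; 7:G/C; 10:U/C; 11:A/U; 20:U/G; 22:C/G; 41:G/A; 44:C/U.
That gives 9 mismatches out of 44 aligned sites, so the Hamming distance is 9.

9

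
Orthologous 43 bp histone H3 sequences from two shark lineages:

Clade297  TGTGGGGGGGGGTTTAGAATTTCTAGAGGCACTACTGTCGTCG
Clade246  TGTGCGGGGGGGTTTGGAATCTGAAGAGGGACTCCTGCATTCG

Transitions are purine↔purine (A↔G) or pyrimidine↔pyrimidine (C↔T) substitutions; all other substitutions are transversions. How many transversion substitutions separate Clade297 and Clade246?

7

Mismatches occur at site 5 (G↔C, transversion), site 16 (A↔G, transition), site 21 (T↔C, transition), site 23 (C↔G, transversion), site 24 (T↔A, transversion), site 30 (C↔G, transversion), site 34 (A↔C, transversion), site 38 (T↔C, transition), site 39 (C↔A, transversion), site 40 (G↔T, transversion).
Of the 10 differences, 3 transitions and 7 transversions, so the answer is 7.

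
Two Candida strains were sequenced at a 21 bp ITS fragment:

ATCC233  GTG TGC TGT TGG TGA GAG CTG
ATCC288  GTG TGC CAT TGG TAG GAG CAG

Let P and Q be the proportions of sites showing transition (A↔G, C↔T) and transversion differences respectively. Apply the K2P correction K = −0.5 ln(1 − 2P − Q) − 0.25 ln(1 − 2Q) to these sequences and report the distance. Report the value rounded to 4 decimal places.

The sequences differ at positions 7 (T/C, transition), 8 (G/A, transition), 14 (G/A, transition), 15 (A/G, transition), 20 (T/A, transversion).
Of the 5 differences, 4 transitions and 1 transversion over 21 sites: P = 4/21 = 0.190476, Q = 1/21 = 0.047619.
d = −0.5·ln(0.571429) − 0.25·ln(0.904762) = −0.5·(-0.559615) − 0.25·(-0.100083) = 0.3048.

0.3048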